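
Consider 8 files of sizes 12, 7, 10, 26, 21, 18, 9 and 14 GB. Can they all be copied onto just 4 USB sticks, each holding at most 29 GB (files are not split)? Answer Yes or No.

No

Total = 117 GB; ⌈117/29⌉ = 5.
At least 5 USB sticks are required, but only 4 are allowed.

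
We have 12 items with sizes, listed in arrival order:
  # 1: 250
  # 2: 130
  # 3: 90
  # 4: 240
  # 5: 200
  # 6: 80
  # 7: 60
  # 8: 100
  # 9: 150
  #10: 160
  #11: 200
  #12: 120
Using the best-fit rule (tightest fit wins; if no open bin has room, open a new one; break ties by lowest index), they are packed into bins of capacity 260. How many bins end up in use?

  250 → bin 1 (new)  [load 250/260]
  130 → bin 2 (new)  [load 130/260]
  90 → bin 2  [load 220/260]
  240 → bin 3 (new)  [load 240/260]
  200 → bin 4 (new)  [load 200/260]
  80 → bin 5 (new)  [load 80/260]
  60 → bin 4  [load 260/260]
  100 → bin 5  [load 180/260]
  150 → bin 6 (new)  [load 150/260]
  160 → bin 7 (new)  [load 160/260]
  200 → bin 8 (new)  [load 200/260]
  120 → bin 9 (new)  [load 120/260]
9 bins opened.

9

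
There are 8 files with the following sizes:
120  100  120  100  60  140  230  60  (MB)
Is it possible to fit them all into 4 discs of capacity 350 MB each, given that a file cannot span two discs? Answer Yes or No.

A valid assignment using 3 discs:
  disc 1: 230 + 120 = 350
  disc 2: 140 + 120 + 60 = 320
  disc 3: 100 + 100 + 60 = 260
That uses only 3 ≤ 4, so 4 discs are enough.

Yes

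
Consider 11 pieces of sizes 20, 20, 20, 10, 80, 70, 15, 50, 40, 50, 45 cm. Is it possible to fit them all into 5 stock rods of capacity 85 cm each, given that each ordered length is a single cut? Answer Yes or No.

No

Total = 420 cm; ⌈420/85⌉ = 5.
The bound of 5 does not rule out 5, but exhaustive search shows no assignment into 5 stock rods of capacity 85 cm exists — the minimum is 6.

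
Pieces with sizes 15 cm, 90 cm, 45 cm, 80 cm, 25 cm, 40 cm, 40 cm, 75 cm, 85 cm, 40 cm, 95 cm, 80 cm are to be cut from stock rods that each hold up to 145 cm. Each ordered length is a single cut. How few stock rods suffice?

6

Total = 95 + 90 + 85 + 80 + 80 + 75 + 45 + 40 + 40 + 40 + 25 + 15 = 710 cm.
Lower bound: ⌈710/145⌉ = 5 stock rods.
Also, 6 pieces each exceed 145/2 cm, and no two of those can share a stock rod, so at least 6 stock rods are needed.
A packing using 6 stock rods:
  stock rod 1: 95 + 45 = 140
  stock rod 2: 90 + 40 + 15 = 145
  stock rod 3: 85 + 40 = 125
  stock rod 4: 80 + 40 + 25 = 145
  stock rod 5: 80 = 80
  stock rod 6: 75 = 75
This matches the lower bound, so 6 is optimal.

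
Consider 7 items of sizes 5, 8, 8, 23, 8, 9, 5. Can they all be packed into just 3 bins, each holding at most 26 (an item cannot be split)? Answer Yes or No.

A valid assignment using 3 bins:
  bin 1: 23 = 23
  bin 2: 9 + 8 + 8 = 25
  bin 3: 8 + 5 + 5 = 18
Every load is within 26, so 3 bins suffice.

Yes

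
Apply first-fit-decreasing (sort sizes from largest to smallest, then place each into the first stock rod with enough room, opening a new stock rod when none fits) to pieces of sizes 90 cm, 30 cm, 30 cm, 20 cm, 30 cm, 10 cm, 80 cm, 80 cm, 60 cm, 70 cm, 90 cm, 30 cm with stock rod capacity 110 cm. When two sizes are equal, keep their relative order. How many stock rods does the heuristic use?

6

Sorted descending: 90, 90, 80, 80, 70, 60, 30, 30, 30, 30, 20, 10.
  90 → stock rod 1 (new)  [load 90/110]
  90 → stock rod 2 (new)  [load 90/110]
  80 → stock rod 3 (new)  [load 80/110]
  80 → stock rod 4 (new)  [load 80/110]
  70 → stock rod 5 (new)  [load 70/110]
  60 → stock rod 6 (new)  [load 60/110]
  30 → stock rod 3  [load 110/110]
  30 → stock rod 4  [load 110/110]
  30 → stock rod 5  [load 100/110]
  30 → stock rod 6  [load 90/110]
  20 → stock rod 1  [load 110/110]
  10 → stock rod 2  [load 100/110]
6 stock rods opened.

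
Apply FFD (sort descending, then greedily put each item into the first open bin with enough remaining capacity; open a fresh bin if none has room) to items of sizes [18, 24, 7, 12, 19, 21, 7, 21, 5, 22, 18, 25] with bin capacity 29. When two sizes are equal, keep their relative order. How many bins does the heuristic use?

Sorted descending: 25, 24, 22, 21, 21, 19, 18, 18, 12, 7, 7, 5.
  25 → bin 1 (new)  [load 25/29]
  24 → bin 2 (new)  [load 24/29]
  22 → bin 3 (new)  [load 22/29]
  21 → bin 4 (new)  [load 21/29]
  21 → bin 5 (new)  [load 21/29]
  19 → bin 6 (new)  [load 19/29]
  18 → bin 7 (new)  [load 18/29]
  18 → bin 8 (new)  [load 18/29]
  12 → bin 9 (new)  [load 12/29]
  7 → bin 3  [load 29/29]
  7 → bin 4  [load 28/29]
  5 → bin 2  [load 29/29]
9 bins opened.

9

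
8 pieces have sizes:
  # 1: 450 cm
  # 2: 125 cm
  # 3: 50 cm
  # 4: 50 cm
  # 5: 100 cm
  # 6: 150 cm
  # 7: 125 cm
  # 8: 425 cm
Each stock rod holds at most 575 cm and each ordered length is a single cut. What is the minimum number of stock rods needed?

Total = 450 + 425 + 150 + 125 + 125 + 100 + 50 + 50 = 1475 cm.
Lower bound: ⌈1475/575⌉ = 3 stock rods.
A packing using 3 stock rods:
  stock rod 1: 450 + 125 = 575
  stock rod 2: 425 + 150 = 575
  stock rod 3: 125 + 100 + 50 + 50 = 325
This matches the lower bound, so 3 is optimal.

3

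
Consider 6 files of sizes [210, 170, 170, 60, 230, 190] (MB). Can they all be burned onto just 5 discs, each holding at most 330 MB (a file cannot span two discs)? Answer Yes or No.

Yes

A valid assignment using 5 discs:
  disc 1: 230 + 60 = 290
  disc 2: 210 = 210
  disc 3: 190 = 190
  disc 4: 170 = 170
  disc 5: 170 = 170
Every load is within 330 MB, so 5 discs suffice.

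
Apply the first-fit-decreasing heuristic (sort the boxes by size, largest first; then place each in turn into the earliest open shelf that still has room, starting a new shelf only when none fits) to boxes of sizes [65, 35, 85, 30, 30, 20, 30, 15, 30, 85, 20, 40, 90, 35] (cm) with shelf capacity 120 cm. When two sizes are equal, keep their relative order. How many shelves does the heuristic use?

Sorted descending: 90, 85, 85, 65, 40, 35, 35, 30, 30, 30, 30, 20, 20, 15.
  90 → shelf 1 (new)  [load 90/120]
  85 → shelf 2 (new)  [load 85/120]
  85 → shelf 3 (new)  [load 85/120]
  65 → shelf 4 (new)  [load 65/120]
  40 → shelf 4  [load 105/120]
  35 → shelf 2  [load 120/120]
  35 → shelf 3  [load 120/120]
  30 → shelf 1  [load 120/120]
  30 → shelf 5 (new)  [load 30/120]
  30 → shelf 5  [load 60/120]
  30 → shelf 5  [load 90/120]
  20 → shelf 5  [load 110/120]
  20 → shelf 6 (new)  [load 20/120]
  15 → shelf 4  [load 120/120]
6 shelves opened.

6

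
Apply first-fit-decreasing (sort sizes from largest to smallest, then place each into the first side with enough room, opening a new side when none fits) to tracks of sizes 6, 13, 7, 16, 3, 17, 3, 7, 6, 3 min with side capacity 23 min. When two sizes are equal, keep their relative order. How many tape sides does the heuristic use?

4

Sorted descending: 17, 16, 13, 7, 7, 6, 6, 3, 3, 3.
  17 → side 1 (new)  [load 17/23]
  16 → side 2 (new)  [load 16/23]
  13 → side 3 (new)  [load 13/23]
  7 → side 2  [load 23/23]
  7 → side 3  [load 20/23]
  6 → side 1  [load 23/23]
  6 → side 4 (new)  [load 6/23]
  3 → side 3  [load 23/23]
  3 → side 4  [load 9/23]
  3 → side 4  [load 12/23]
4 tape sides opened.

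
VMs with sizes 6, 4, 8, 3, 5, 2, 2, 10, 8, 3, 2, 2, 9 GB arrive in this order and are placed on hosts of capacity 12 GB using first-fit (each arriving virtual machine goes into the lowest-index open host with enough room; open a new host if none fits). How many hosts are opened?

  6 → host 1 (new)  [load 6/12]
  4 → host 1  [load 10/12]
  8 → host 2 (new)  [load 8/12]
  3 → host 2  [load 11/12]
  5 → host 3 (new)  [load 5/12]
  2 → host 1  [load 12/12]
  2 → host 3  [load 7/12]
  10 → host 4 (new)  [load 10/12]
  8 → host 5 (new)  [load 8/12]
  3 → host 3  [load 10/12]
  2 → host 3  [load 12/12]
  2 → host 4  [load 12/12]
  9 → host 6 (new)  [load 9/12]
6 hosts opened.

6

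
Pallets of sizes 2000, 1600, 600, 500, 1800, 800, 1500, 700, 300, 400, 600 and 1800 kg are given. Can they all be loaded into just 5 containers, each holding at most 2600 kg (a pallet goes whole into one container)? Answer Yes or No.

Yes

A valid assignment using 5 containers:
  container 1: 2000 + 600 = 2600
  container 2: 1800 + 800 = 2600
  container 3: 1800 + 700 = 2500
  container 4: 1600 + 600 + 400 = 2600
  container 5: 1500 + 500 + 300 = 2300
Every load is within 2600 kg, so 5 containers suffice.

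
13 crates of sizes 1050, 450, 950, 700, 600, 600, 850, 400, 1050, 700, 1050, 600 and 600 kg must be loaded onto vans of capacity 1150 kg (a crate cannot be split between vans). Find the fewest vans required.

11

Total = 1050 + 1050 + 1050 + 950 + 850 + 700 + 700 + 600 + 600 + 600 + 600 + 450 + 400 = 9600 kg.
Lower bound: ⌈9600/1150⌉ = 9 vans.
Also, 11 crates each exceed 575 kg, and no two of those can share a van, so at least 11 vans are needed.
A packing using 11 vans:
  van 1: 1050 = 1050
  van 2: 1050 = 1050
  van 3: 1050 = 1050
  van 4: 950 = 950
  van 5: 850 = 850
  van 6: 700 + 450 = 1150
  van 7: 700 + 400 = 1100
  van 8: 600 = 600
  van 9: 600 = 600
  van 10: 600 = 600
  van 11: 600 = 600
This matches the lower bound, so 11 is optimal.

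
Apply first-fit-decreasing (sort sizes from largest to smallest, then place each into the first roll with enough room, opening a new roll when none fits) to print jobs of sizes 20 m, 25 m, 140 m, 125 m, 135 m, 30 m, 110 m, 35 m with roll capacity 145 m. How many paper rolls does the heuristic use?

5

Sorted descending: 140, 135, 125, 110, 35, 30, 25, 20.
  140 → roll 1 (new)  [load 140/145]
  135 → roll 2 (new)  [load 135/145]
  125 → roll 3 (new)  [load 125/145]
  110 → roll 4 (new)  [load 110/145]
  35 → roll 4  [load 145/145]
  30 → roll 5 (new)  [load 30/145]
  25 → roll 5  [load 55/145]
  20 → roll 3  [load 145/145]
5 paper rolls opened.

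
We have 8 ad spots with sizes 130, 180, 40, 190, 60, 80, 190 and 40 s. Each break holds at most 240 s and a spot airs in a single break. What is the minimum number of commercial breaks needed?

Total = 190 + 190 + 180 + 130 + 80 + 60 + 40 + 40 = 910 s.
Lower bound: ⌈910/240⌉ = 4 commercial breaks.
A packing using 4 commercial breaks:
  break 1: 190 + 40 = 230
  break 2: 190 + 40 = 230
  break 3: 180 + 60 = 240
  break 4: 130 + 80 = 210
This matches the lower bound, so 4 is optimal.

4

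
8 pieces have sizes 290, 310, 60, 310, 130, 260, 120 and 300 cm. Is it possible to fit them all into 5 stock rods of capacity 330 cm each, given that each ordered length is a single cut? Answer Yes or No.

Total = 1780 cm; ⌈1780/330⌉ = 6.
At least 6 stock rods are required, but only 5 are allowed.

No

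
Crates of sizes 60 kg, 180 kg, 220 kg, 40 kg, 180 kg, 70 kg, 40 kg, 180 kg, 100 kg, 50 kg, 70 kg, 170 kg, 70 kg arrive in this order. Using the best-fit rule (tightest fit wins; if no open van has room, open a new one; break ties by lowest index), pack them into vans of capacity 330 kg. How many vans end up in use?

  60 → van 1 (new)  [load 60/330]
  180 → van 1  [load 240/330]
  220 → van 2 (new)  [load 220/330]
  40 → van 1  [load 280/330]
  180 → van 3 (new)  [load 180/330]
  70 → van 2  [load 290/330]
  40 → van 2  [load 330/330]
  180 → van 4 (new)  [load 180/330]
  100 → van 3  [load 280/330]
  50 → van 1  [load 330/330]
  70 → van 4  [load 250/330]
  170 → van 5 (new)  [load 170/330]
  70 → van 4  [load 320/330]
5 vans opened.

5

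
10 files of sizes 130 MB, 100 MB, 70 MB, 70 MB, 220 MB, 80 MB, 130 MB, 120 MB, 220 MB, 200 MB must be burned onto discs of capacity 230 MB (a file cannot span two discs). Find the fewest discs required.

Total = 220 + 220 + 200 + 130 + 130 + 120 + 100 + 80 + 70 + 70 = 1340 MB.
Lower bound: ⌈1340/230⌉ = 6 discs.
A packing using 7 discs:
  disc 1: 220 = 220
  disc 2: 220 = 220
  disc 3: 200 = 200
  disc 4: 130 + 100 = 230
  disc 5: 130 + 80 = 210
  disc 6: 120 + 70 = 190
  disc 7: 70 = 70
No arrangement into 6 discs stays within capacity, so 7 is optimal.

7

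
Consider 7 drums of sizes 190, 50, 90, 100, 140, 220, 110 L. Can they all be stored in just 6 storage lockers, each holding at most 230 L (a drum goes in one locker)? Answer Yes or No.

A valid assignment using 5 storage lockers:
  locker 1: 220 = 220
  locker 2: 190 = 190
  locker 3: 140 + 90 = 230
  locker 4: 110 + 100 = 210
  locker 5: 50 = 50
That uses only 5 ≤ 6, so 6 storage lockers are enough.

Yes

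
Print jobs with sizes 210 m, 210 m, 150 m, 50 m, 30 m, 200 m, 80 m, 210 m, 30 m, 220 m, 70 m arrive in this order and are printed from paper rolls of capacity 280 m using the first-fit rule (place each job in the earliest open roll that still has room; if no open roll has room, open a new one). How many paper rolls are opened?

  210 → roll 1 (new)  [load 210/280]
  210 → roll 2 (new)  [load 210/280]
  150 → roll 3 (new)  [load 150/280]
  50 → roll 1  [load 260/280]
  30 → roll 2  [load 240/280]
  200 → roll 4 (new)  [load 200/280]
  80 → roll 3  [load 230/280]
  210 → roll 5 (new)  [load 210/280]
  30 → roll 2  [load 270/280]
  220 → roll 6 (new)  [load 220/280]
  70 → roll 4  [load 270/280]
6 paper rolls opened.

6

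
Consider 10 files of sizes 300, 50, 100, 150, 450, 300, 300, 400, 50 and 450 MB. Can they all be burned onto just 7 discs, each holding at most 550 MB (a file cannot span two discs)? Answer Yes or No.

Yes

A valid assignment using 6 discs:
  disc 1: 450 + 100 = 550
  disc 2: 450 + 50 + 50 = 550
  disc 3: 400 + 150 = 550
  disc 4: 300 = 300
  disc 5: 300 = 300
  disc 6: 300 = 300
That uses only 6 ≤ 7, so 7 discs are enough.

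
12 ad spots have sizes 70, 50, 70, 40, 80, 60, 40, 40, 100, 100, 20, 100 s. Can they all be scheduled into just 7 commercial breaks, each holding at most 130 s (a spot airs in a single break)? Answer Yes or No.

Yes

A valid assignment using 7 commercial breaks:
  break 1: 100 + 20 = 120
  break 2: 100 = 100
  break 3: 100 = 100
  break 4: 80 + 50 = 130
  break 5: 70 + 60 = 130
  break 6: 70 + 40 = 110
  break 7: 40 + 40 = 80
Every load is within 130 s, so 7 commercial breaks suffice.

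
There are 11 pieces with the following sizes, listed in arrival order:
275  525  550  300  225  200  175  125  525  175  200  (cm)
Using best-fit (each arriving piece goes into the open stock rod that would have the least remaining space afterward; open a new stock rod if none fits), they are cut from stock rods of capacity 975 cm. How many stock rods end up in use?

  275 → stock rod 1 (new)  [load 275/975]
  525 → stock rod 1  [load 800/975]
  550 → stock rod 2 (new)  [load 550/975]
  300 → stock rod 2  [load 850/975]
  225 → stock rod 3 (new)  [load 225/975]
  200 → stock rod 3  [load 425/975]
  175 → stock rod 1  [load 975/975]
  125 → stock rod 2  [load 975/975]
  525 → stock rod 3  [load 950/975]
  175 → stock rod 4 (new)  [load 175/975]
  200 → stock rod 4  [load 375/975]
4 stock rods opened.

4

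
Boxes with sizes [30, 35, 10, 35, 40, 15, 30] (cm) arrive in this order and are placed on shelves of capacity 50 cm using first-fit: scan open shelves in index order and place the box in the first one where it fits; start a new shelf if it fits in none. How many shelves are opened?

5

  30 → shelf 1 (new)  [load 30/50]
  35 → shelf 2 (new)  [load 35/50]
  10 → shelf 1  [load 40/50]
  35 → shelf 3 (new)  [load 35/50]
  40 → shelf 4 (new)  [load 40/50]
  15 → shelf 2  [load 50/50]
  30 → shelf 5 (new)  [load 30/50]
5 shelves opened.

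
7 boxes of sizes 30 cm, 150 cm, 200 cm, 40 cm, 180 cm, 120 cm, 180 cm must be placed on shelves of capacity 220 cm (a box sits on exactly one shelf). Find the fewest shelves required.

Total = 200 + 180 + 180 + 150 + 120 + 40 + 30 = 900 cm.
Lower bound: ⌈900/220⌉ = 5 shelves.
A packing using 5 shelves:
  shelf 1: 200 = 200
  shelf 2: 180 + 40 = 220
  shelf 3: 180 + 30 = 210
  shelf 4: 150 = 150
  shelf 5: 120 = 120
This matches the lower bound, so 5 is optimal.

5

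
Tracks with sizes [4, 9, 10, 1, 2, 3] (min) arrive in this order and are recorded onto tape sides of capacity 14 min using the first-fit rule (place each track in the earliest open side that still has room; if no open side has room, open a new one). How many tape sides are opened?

3

  4 → side 1 (new)  [load 4/14]
  9 → side 1  [load 13/14]
  10 → side 2 (new)  [load 10/14]
  1 → side 1  [load 14/14]
  2 → side 2  [load 12/14]
  3 → side 3 (new)  [load 3/14]
3 tape sides opened.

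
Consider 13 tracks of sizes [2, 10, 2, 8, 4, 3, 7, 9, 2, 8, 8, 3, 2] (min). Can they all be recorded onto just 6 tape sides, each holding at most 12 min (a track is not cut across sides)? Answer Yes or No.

A valid assignment using 6 tape sides:
  side 1: 10 + 2 = 12
  side 2: 9 + 3 = 12
  side 3: 8 + 4 = 12
  side 4: 8 + 3 = 11
  side 5: 8 + 2 + 2 = 12
  side 6: 7 + 2 = 9
Every load is within 12 min, so 6 tape sides suffice.

Yes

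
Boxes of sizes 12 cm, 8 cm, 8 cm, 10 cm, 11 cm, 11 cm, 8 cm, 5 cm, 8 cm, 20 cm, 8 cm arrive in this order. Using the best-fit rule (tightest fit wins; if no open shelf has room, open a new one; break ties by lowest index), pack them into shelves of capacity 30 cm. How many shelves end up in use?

  12 → shelf 1 (new)  [load 12/30]
  8 → shelf 1  [load 20/30]
  8 → shelf 1  [load 28/30]
  10 → shelf 2 (new)  [load 10/30]
  11 → shelf 2  [load 21/30]
  11 → shelf 3 (new)  [load 11/30]
  8 → shelf 2  [load 29/30]
  5 → shelf 3  [load 16/30]
  8 → shelf 3  [load 24/30]
  20 → shelf 4 (new)  [load 20/30]
  8 → shelf 4  [load 28/30]
4 shelves opened.

4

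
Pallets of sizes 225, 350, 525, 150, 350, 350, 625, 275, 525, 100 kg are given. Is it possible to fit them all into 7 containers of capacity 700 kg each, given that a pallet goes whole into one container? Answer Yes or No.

Yes

A valid assignment using 6 containers:
  container 1: 625 = 625
  container 2: 525 + 150 = 675
  container 3: 525 + 100 = 625
  container 4: 350 + 350 = 700
  container 5: 350 + 275 = 625
  container 6: 225 = 225
That uses only 6 ≤ 7, so 7 containers are enough.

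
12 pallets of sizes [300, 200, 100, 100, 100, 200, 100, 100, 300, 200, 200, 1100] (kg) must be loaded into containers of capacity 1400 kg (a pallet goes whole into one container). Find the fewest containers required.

Total = 1100 + 300 + 300 + 200 + 200 + 200 + 200 + 100 + 100 + 100 + 100 + 100 = 3000 kg.
Lower bound: ⌈3000/1400⌉ = 3 containers.
A packing using 3 containers:
  container 1: 1100 + 300 = 1400
  container 2: 300 + 200 + 200 + 200 + 200 + 100 + 100 + 100 = 1400
  container 3: 100 + 100 = 200
This matches the lower bound, so 3 is optimal.

3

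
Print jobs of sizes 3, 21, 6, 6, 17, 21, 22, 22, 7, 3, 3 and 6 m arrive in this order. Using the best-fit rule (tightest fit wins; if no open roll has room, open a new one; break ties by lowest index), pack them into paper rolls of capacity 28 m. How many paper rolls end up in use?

6

  3 → roll 1 (new)  [load 3/28]
  21 → roll 1  [load 24/28]
  6 → roll 2 (new)  [load 6/28]
  6 → roll 2  [load 12/28]
  17 → roll 3 (new)  [load 17/28]
  21 → roll 4 (new)  [load 21/28]
  22 → roll 5 (new)  [load 22/28]
  22 → roll 6 (new)  [load 22/28]
  7 → roll 4  [load 28/28]
  3 → roll 1  [load 27/28]
  3 → roll 5  [load 25/28]
  6 → roll 6  [load 28/28]
6 paper rolls opened.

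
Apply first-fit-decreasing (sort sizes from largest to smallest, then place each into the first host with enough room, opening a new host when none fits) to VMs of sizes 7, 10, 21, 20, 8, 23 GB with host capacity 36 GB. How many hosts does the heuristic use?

3

Sorted descending: 23, 21, 20, 10, 8, 7.
  23 → host 1 (new)  [load 23/36]
  21 → host 2 (new)  [load 21/36]
  20 → host 3 (new)  [load 20/36]
  10 → host 1  [load 33/36]
  8 → host 2  [load 29/36]
  7 → host 2  [load 36/36]
3 hosts opened.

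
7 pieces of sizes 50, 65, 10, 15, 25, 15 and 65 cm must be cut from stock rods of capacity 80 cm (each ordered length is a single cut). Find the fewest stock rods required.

4

Total = 65 + 65 + 50 + 25 + 15 + 15 + 10 = 245 cm.
Lower bound: ⌈245/80⌉ = 4 stock rods.
A packing using 4 stock rods:
  stock rod 1: 65 + 15 = 80
  stock rod 2: 65 + 15 = 80
  stock rod 3: 50 + 25 = 75
  stock rod 4: 10 = 10
This matches the lower bound, so 4 is optimal.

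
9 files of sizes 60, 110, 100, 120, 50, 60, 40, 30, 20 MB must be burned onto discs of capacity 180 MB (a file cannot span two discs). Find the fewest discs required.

4

Total = 120 + 110 + 100 + 60 + 60 + 50 + 40 + 30 + 20 = 590 MB.
Lower bound: ⌈590/180⌉ = 4 discs.
A packing using 4 discs:
  disc 1: 120 + 60 = 180
  disc 2: 110 + 60 = 170
  disc 3: 100 + 50 + 30 = 180
  disc 4: 40 + 20 = 60
This matches the lower bound, so 4 is optimal.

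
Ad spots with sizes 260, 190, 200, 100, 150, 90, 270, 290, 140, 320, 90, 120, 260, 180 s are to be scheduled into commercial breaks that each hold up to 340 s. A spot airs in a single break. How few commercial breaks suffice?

9

Total = 320 + 290 + 270 + 260 + 260 + 200 + 190 + 180 + 150 + 140 + 120 + 100 + 90 + 90 = 2660 s.
Lower bound: ⌈2660/340⌉ = 8 commercial breaks.
A packing using 9 commercial breaks:
  break 1: 320 = 320
  break 2: 290 = 290
  break 3: 270 = 270
  break 4: 260 = 260
  break 5: 260 = 260
  break 6: 200 + 140 = 340
  break 7: 190 + 150 = 340
  break 8: 180 + 120 = 300
  break 9: 100 + 90 + 90 = 280
No arrangement into 8 commercial breaks stays within capacity, so 9 is optimal.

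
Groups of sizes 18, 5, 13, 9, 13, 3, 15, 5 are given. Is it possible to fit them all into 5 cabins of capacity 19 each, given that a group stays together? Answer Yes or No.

Yes

A valid assignment using 5 cabins:
  cabin 1: 18 = 18
  cabin 2: 15 + 3 = 18
  cabin 3: 13 + 5 = 18
  cabin 4: 13 + 5 = 18
  cabin 5: 9 = 9
Every load is within 19, so 5 cabins suffice.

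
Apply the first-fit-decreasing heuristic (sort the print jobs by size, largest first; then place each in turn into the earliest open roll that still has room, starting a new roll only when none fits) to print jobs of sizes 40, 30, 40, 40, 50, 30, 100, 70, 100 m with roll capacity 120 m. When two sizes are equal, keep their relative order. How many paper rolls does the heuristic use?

Sorted descending: 100, 100, 70, 50, 40, 40, 40, 30, 30.
  100 → roll 1 (new)  [load 100/120]
  100 → roll 2 (new)  [load 100/120]
  70 → roll 3 (new)  [load 70/120]
  50 → roll 3  [load 120/120]
  40 → roll 4 (new)  [load 40/120]
  40 → roll 4  [load 80/120]
  40 → roll 4  [load 120/120]
  30 → roll 5 (new)  [load 30/120]
  30 → roll 5  [load 60/120]
5 paper rolls opened.

5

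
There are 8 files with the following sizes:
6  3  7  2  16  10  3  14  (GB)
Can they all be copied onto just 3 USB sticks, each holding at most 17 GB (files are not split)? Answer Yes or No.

Total = 61 GB; ⌈61/17⌉ = 4.
At least 4 USB sticks are required, but only 3 are allowed.

No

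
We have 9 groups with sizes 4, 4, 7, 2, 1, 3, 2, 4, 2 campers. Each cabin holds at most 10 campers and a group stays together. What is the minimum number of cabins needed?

3

Total = 7 + 4 + 4 + 4 + 3 + 2 + 2 + 2 + 1 = 29 campers.
Lower bound: ⌈29/10⌉ = 3 cabins.
A packing using 3 cabins:
  cabin 1: 7 + 3 = 10
  cabin 2: 4 + 4 + 2 = 10
  cabin 3: 4 + 2 + 2 + 1 = 9
This matches the lower bound, so 3 is optimal.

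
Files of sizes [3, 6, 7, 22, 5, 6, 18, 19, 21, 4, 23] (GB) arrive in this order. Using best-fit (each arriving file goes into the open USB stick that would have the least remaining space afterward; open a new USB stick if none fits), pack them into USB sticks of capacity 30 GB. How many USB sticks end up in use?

6

  3 → USB stick 1 (new)  [load 3/30]
  6 → USB stick 1  [load 9/30]
  7 → USB stick 1  [load 16/30]
  22 → USB stick 2 (new)  [load 22/30]
  5 → USB stick 2  [load 27/30]
  6 → USB stick 1  [load 22/30]
  18 → USB stick 3 (new)  [load 18/30]
  19 → USB stick 4 (new)  [load 19/30]
  21 → USB stick 5 (new)  [load 21/30]
  4 → USB stick 1  [load 26/30]
  23 → USB stick 6 (new)  [load 23/30]
6 USB sticks opened.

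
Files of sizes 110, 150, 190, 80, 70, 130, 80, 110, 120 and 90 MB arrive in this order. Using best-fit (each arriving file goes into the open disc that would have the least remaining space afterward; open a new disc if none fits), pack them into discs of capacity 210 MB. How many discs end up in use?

6

  110 → disc 1 (new)  [load 110/210]
  150 → disc 2 (new)  [load 150/210]
  190 → disc 3 (new)  [load 190/210]
  80 → disc 1  [load 190/210]
  70 → disc 4 (new)  [load 70/210]
  130 → disc 4  [load 200/210]
  80 → disc 5 (new)  [load 80/210]
  110 → disc 5  [load 190/210]
  120 → disc 6 (new)  [load 120/210]
  90 → disc 6  [load 210/210]
6 discs opened.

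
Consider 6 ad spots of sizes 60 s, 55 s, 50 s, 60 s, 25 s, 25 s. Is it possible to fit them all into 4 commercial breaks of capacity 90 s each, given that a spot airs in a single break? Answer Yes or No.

Yes

A valid assignment using 4 commercial breaks:
  break 1: 60 + 25 = 85
  break 2: 60 + 25 = 85
  break 3: 55 = 55
  break 4: 50 = 50
Every load is within 90 s, so 4 commercial breaks suffice.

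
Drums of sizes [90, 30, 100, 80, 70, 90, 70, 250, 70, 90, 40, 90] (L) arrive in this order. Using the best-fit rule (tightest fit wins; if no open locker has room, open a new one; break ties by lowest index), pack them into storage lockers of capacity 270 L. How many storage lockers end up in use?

  90 → locker 1 (new)  [load 90/270]
  30 → locker 1  [load 120/270]
  100 → locker 1  [load 220/270]
  80 → locker 2 (new)  [load 80/270]
  70 → locker 2  [load 150/270]
  90 → locker 2  [load 240/270]
  70 → locker 3 (new)  [load 70/270]
  250 → locker 4 (new)  [load 250/270]
  70 → locker 3  [load 140/270]
  90 → locker 3  [load 230/270]
  40 → locker 3  [load 270/270]
  90 → locker 5 (new)  [load 90/270]
5 storage lockers opened.

5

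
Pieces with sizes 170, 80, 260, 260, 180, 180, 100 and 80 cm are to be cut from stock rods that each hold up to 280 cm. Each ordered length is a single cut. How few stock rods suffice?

5

Total = 260 + 260 + 180 + 180 + 170 + 100 + 80 + 80 = 1310 cm.
Lower bound: ⌈1310/280⌉ = 5 stock rods.
A packing using 5 stock rods:
  stock rod 1: 260 = 260
  stock rod 2: 260 = 260
  stock rod 3: 180 + 100 = 280
  stock rod 4: 180 + 80 = 260
  stock rod 5: 170 + 80 = 250
This matches the lower bound, so 5 is optimal.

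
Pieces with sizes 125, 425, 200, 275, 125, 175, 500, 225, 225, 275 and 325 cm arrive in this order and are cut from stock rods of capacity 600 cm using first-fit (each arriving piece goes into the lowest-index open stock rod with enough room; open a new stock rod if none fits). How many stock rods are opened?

  125 → stock rod 1 (new)  [load 125/600]
  425 → stock rod 1  [load 550/600]
  200 → stock rod 2 (new)  [load 200/600]
  275 → stock rod 2  [load 475/600]
  125 → stock rod 2  [load 600/600]
  175 → stock rod 3 (new)  [load 175/600]
  500 → stock rod 4 (new)  [load 500/600]
  225 → stock rod 3  [load 400/600]
  225 → stock rod 5 (new)  [load 225/600]
  275 → stock rod 5  [load 500/600]
  325 → stock rod 6 (new)  [load 325/600]
6 stock rods opened.

6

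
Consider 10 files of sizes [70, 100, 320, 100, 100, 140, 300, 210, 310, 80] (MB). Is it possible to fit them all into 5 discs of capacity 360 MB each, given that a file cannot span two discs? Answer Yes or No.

Total = 1730 MB; ⌈1730/360⌉ = 5.
The bound of 5 does not rule out 5, but exhaustive search shows no assignment into 5 discs of capacity 360 MB exists — the minimum is 6.

No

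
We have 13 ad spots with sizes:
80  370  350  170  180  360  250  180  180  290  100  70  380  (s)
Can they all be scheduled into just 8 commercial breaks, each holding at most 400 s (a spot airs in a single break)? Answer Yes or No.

Yes

A valid assignment using 8 commercial breaks:
  break 1: 380 = 380
  break 2: 370 = 370
  break 3: 360 = 360
  break 4: 350 = 350
  break 5: 290 + 100 = 390
  break 6: 250 + 80 + 70 = 400
  break 7: 180 + 180 = 360
  break 8: 180 + 170 = 350
Every load is within 400 s, so 8 commercial breaks suffice.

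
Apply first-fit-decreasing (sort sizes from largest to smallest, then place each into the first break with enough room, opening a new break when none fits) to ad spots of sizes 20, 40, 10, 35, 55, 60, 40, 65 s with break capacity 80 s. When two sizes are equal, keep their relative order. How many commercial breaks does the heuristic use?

5

Sorted descending: 65, 60, 55, 40, 40, 35, 20, 10.
  65 → break 1 (new)  [load 65/80]
  60 → break 2 (new)  [load 60/80]
  55 → break 3 (new)  [load 55/80]
  40 → break 4 (new)  [load 40/80]
  40 → break 4  [load 80/80]
  35 → break 5 (new)  [load 35/80]
  20 → break 2  [load 80/80]
  10 → break 1  [load 75/80]
5 commercial breaks opened.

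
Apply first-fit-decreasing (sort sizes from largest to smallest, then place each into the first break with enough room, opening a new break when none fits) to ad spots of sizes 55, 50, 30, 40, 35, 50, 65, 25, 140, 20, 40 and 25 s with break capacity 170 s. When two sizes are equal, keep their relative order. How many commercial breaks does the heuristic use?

4

Sorted descending: 140, 65, 55, 50, 50, 40, 40, 35, 30, 25, 25, 20.
  140 → break 1 (new)  [load 140/170]
  65 → break 2 (new)  [load 65/170]
  55 → break 2  [load 120/170]
  50 → break 2  [load 170/170]
  50 → break 3 (new)  [load 50/170]
  40 → break 3  [load 90/170]
  40 → break 3  [load 130/170]
  35 → break 3  [load 165/170]
  30 → break 1  [load 170/170]
  25 → break 4 (new)  [load 25/170]
  25 → break 4  [load 50/170]
  20 → break 4  [load 70/170]
4 commercial breaks opened.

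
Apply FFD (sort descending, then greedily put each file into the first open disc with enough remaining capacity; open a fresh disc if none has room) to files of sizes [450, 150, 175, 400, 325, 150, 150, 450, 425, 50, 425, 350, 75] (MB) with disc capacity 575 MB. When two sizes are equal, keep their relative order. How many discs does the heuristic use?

Sorted descending: 450, 450, 425, 425, 400, 350, 325, 175, 150, 150, 150, 75, 50.
  450 → disc 1 (new)  [load 450/575]
  450 → disc 2 (new)  [load 450/575]
  425 → disc 3 (new)  [load 425/575]
  425 → disc 4 (new)  [load 425/575]
  400 → disc 5 (new)  [load 400/575]
  350 → disc 6 (new)  [load 350/575]
  325 → disc 7 (new)  [load 325/575]
  175 → disc 5  [load 575/575]
  150 → disc 3  [load 575/575]
  150 → disc 4  [load 575/575]
  150 → disc 6  [load 500/575]
  75 → disc 1  [load 525/575]
  50 → disc 1  [load 575/575]
7 discs opened.

7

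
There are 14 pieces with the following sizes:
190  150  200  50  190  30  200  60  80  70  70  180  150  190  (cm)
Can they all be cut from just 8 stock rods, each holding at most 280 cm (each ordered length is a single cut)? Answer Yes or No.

A valid assignment using 8 stock rods:
  stock rod 1: 200 + 80 = 280
  stock rod 2: 200 + 70 = 270
  stock rod 3: 190 + 70 = 260
  stock rod 4: 190 + 60 + 30 = 280
  stock rod 5: 190 + 50 = 240
  stock rod 6: 180 = 180
  stock rod 7: 150 = 150
  stock rod 8: 150 = 150
Every load is within 280 cm, so 8 stock rods suffice.

Yes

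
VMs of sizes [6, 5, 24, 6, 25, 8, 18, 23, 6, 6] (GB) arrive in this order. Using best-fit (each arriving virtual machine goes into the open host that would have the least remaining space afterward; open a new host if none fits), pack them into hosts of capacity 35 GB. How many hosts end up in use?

4

  6 → host 1 (new)  [load 6/35]
  5 → host 1  [load 11/35]
  24 → host 1  [load 35/35]
  6 → host 2 (new)  [load 6/35]
  25 → host 2  [load 31/35]
  8 → host 3 (new)  [load 8/35]
  18 → host 3  [load 26/35]
  23 → host 4 (new)  [load 23/35]
  6 → host 3  [load 32/35]
  6 → host 4  [load 29/35]
4 hosts opened.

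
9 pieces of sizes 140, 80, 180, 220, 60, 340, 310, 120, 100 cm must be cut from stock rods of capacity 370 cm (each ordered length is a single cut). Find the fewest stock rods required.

Total = 340 + 310 + 220 + 180 + 140 + 120 + 100 + 80 + 60 = 1550 cm.
Lower bound: ⌈1550/370⌉ = 5 stock rods.
A packing using 5 stock rods:
  stock rod 1: 340 = 340
  stock rod 2: 310 + 60 = 370
  stock rod 3: 220 + 140 = 360
  stock rod 4: 180 + 120 = 300
  stock rod 5: 100 + 80 = 180
This matches the lower bound, so 5 is optimal.

5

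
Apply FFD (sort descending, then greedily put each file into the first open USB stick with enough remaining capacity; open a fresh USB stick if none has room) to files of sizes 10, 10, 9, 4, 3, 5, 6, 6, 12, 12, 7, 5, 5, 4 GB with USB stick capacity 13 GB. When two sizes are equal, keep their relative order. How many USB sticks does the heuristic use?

9

Sorted descending: 12, 12, 10, 10, 9, 7, 6, 6, 5, 5, 5, 4, 4, 3.
  12 → USB stick 1 (new)  [load 12/13]
  12 → USB stick 2 (new)  [load 12/13]
  10 → USB stick 3 (new)  [load 10/13]
  10 → USB stick 4 (new)  [load 10/13]
  9 → USB stick 5 (new)  [load 9/13]
  7 → USB stick 6 (new)  [load 7/13]
  6 → USB stick 6  [load 13/13]
  6 → USB stick 7 (new)  [load 6/13]
  5 → USB stick 7  [load 11/13]
  5 → USB stick 8 (new)  [load 5/13]
  5 → USB stick 8  [load 10/13]
  4 → USB stick 5  [load 13/13]
  4 → USB stick 9 (new)  [load 4/13]
  3 → USB stick 3  [load 13/13]
9 USB sticks opened.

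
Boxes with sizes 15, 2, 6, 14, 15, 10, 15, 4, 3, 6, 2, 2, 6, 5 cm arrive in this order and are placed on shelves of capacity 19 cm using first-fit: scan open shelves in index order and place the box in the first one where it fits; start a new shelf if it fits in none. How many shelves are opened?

6

  15 → shelf 1 (new)  [load 15/19]
  2 → shelf 1  [load 17/19]
  6 → shelf 2 (new)  [load 6/19]
  14 → shelf 3 (new)  [load 14/19]
  15 → shelf 4 (new)  [load 15/19]
  10 → shelf 2  [load 16/19]
  15 → shelf 5 (new)  [load 15/19]
  4 → shelf 3  [load 18/19]
  3 → shelf 2  [load 19/19]
  6 → shelf 6 (new)  [load 6/19]
  2 → shelf 1  [load 19/19]
  2 → shelf 4  [load 17/19]
  6 → shelf 6  [load 12/19]
  5 → shelf 6  [load 17/19]
6 shelves opened.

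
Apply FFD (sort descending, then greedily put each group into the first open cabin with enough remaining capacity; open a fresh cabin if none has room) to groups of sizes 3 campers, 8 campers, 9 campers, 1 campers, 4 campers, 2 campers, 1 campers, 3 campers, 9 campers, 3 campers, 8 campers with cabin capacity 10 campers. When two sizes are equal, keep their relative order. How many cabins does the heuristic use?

Sorted descending: 9, 9, 8, 8, 4, 3, 3, 3, 2, 1, 1.
  9 → cabin 1 (new)  [load 9/10]
  9 → cabin 2 (new)  [load 9/10]
  8 → cabin 3 (new)  [load 8/10]
  8 → cabin 4 (new)  [load 8/10]
  4 → cabin 5 (new)  [load 4/10]
  3 → cabin 5  [load 7/10]
  3 → cabin 5  [load 10/10]
  3 → cabin 6 (new)  [load 3/10]
  2 → cabin 3  [load 10/10]
  1 → cabin 1  [load 10/10]
  1 → cabin 2  [load 10/10]
6 cabins opened.

6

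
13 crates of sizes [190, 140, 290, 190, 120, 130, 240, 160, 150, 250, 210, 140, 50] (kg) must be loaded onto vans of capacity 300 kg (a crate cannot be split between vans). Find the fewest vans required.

Total = 290 + 250 + 240 + 210 + 190 + 190 + 160 + 150 + 140 + 140 + 130 + 120 + 50 = 2260 kg.
Lower bound: ⌈2260/300⌉ = 8 vans.
A packing using 9 vans:
  van 1: 290 = 290
  van 2: 250 + 50 = 300
  van 3: 240 = 240
  van 4: 210 = 210
  van 5: 190 = 190
  van 6: 190 = 190
  van 7: 160 + 140 = 300
  van 8: 150 + 140 = 290
  van 9: 130 + 120 = 250
No arrangement into 8 vans stays within capacity, so 9 is optimal.

9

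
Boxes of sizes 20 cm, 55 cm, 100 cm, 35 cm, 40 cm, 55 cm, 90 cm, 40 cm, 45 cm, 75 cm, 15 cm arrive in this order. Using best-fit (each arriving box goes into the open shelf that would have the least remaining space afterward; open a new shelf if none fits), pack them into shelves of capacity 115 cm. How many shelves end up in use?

  20 → shelf 1 (new)  [load 20/115]
  55 → shelf 1  [load 75/115]
  100 → shelf 2 (new)  [load 100/115]
  35 → shelf 1  [load 110/115]
  40 → shelf 3 (new)  [load 40/115]
  55 → shelf 3  [load 95/115]
  90 → shelf 4 (new)  [load 90/115]
  40 → shelf 5 (new)  [load 40/115]
  45 → shelf 5  [load 85/115]
  75 → shelf 6 (new)  [load 75/115]
  15 → shelf 2  [load 115/115]
6 shelves opened.

6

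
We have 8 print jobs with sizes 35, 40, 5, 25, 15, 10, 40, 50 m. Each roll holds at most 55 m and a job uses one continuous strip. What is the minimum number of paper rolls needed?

5

Total = 50 + 40 + 40 + 35 + 25 + 15 + 10 + 5 = 220 m.
Lower bound: ⌈220/55⌉ = 4 paper rolls.
A packing using 5 paper rolls:
  roll 1: 50 + 5 = 55
  roll 2: 40 + 15 = 55
  roll 3: 40 + 10 = 50
  roll 4: 35 = 35
  roll 5: 25 = 25
No arrangement into 4 paper rolls stays within capacity, so 5 is optimal.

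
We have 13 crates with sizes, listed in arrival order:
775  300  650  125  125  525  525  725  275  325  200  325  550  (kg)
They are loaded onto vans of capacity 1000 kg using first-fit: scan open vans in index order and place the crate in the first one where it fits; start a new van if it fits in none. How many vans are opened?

  775 → van 1 (new)  [load 775/1000]
  300 → van 2 (new)  [load 300/1000]
  650 → van 2  [load 950/1000]
  125 → van 1  [load 900/1000]
  125 → van 3 (new)  [load 125/1000]
  525 → van 3  [load 650/1000]
  525 → van 4 (new)  [load 525/1000]
  725 → van 5 (new)  [load 725/1000]
  275 → van 3  [load 925/1000]
  325 → van 4  [load 850/1000]
  200 → van 5  [load 925/1000]
  325 → van 6 (new)  [load 325/1000]
  550 → van 6  [load 875/1000]
6 vans opened.

6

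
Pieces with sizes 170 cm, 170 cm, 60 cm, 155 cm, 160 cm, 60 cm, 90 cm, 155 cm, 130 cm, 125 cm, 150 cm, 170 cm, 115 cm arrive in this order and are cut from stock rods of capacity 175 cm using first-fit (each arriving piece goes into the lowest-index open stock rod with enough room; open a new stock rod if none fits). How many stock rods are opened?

12

  170 → stock rod 1 (new)  [load 170/175]
  170 → stock rod 2 (new)  [load 170/175]
  60 → stock rod 3 (new)  [load 60/175]
  155 → stock rod 4 (new)  [load 155/175]
  160 → stock rod 5 (new)  [load 160/175]
  60 → stock rod 3  [load 120/175]
  90 → stock rod 6 (new)  [load 90/175]
  155 → stock rod 7 (new)  [load 155/175]
  130 → stock rod 8 (new)  [load 130/175]
  125 → stock rod 9 (new)  [load 125/175]
  150 → stock rod 10 (new)  [load 150/175]
  170 → stock rod 11 (new)  [load 170/175]
  115 → stock rod 12 (new)  [load 115/175]
12 stock rods opened.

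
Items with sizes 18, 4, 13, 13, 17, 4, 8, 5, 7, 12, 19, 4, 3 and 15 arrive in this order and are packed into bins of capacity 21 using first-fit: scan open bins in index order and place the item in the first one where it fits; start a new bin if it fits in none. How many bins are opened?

  18 → bin 1 (new)  [load 18/21]
  4 → bin 2 (new)  [load 4/21]
  13 → bin 2  [load 17/21]
  13 → bin 3 (new)  [load 13/21]
  17 → bin 4 (new)  [load 17/21]
  4 → bin 2  [load 21/21]
  8 → bin 3  [load 21/21]
  5 → bin 5 (new)  [load 5/21]
  7 → bin 5  [load 12/21]
  12 → bin 6 (new)  [load 12/21]
  19 → bin 7 (new)  [load 19/21]
  4 → bin 4  [load 21/21]
  3 → bin 1  [load 21/21]
  15 → bin 8 (new)  [load 15/21]
8 bins opened.

8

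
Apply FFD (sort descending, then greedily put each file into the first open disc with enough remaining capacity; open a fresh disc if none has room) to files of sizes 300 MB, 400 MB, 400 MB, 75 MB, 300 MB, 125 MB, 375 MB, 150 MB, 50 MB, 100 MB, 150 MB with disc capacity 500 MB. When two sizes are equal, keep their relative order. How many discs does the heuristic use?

Sorted descending: 400, 400, 375, 300, 300, 150, 150, 125, 100, 75, 50.
  400 → disc 1 (new)  [load 400/500]
  400 → disc 2 (new)  [load 400/500]
  375 → disc 3 (new)  [load 375/500]
  300 → disc 4 (new)  [load 300/500]
  300 → disc 5 (new)  [load 300/500]
  150 → disc 4  [load 450/500]
  150 → disc 5  [load 450/500]
  125 → disc 3  [load 500/500]
  100 → disc 1  [load 500/500]
  75 → disc 2  [load 475/500]
  50 → disc 4  [load 500/500]
5 discs opened.

5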